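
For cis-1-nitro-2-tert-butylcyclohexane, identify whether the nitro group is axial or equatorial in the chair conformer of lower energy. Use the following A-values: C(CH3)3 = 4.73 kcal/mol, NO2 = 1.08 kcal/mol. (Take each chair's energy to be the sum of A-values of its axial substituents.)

C1 and C2 have opposite parity, so for the cis isomer the two substituents are one axial and one equatorial in each chair.
Chair I (tert-butyl axial, nitro equatorial): E = 4.73 kcal/mol.
Chair II (tert-butyl equatorial, nitro axial): E = 1.08 kcal/mol.
Chair II is the more stable (lower-energy) conformer, and in that chair the nitro group is axial.

axial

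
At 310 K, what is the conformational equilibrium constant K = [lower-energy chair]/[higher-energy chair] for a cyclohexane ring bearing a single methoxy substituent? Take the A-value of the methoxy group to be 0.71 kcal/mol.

One chair has the methoxy group axial (E = 0.71 kcal/mol) and the other has it equatorial (E = 0).
ΔG = 0.71 kcal/mol between the two chairs.
K = exp(ΔG/RT) with R = 1.987×10⁻³ kcal mol⁻¹ K⁻¹ and T = 310 K gives K ≈ 3.17.

K ≈ 3.17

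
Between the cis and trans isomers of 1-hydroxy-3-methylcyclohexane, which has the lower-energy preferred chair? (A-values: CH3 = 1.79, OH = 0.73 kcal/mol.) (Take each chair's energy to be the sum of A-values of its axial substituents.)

At 1,3 positions (parity same): cis → (e,e or a,a); trans → (a,e or e,a).
Best chair for cis: E = 0.00 kcal/mol; best chair for trans: E = 0.73 kcal/mol.
The cis isomer is lower by 0.73 kcal/mol.

cis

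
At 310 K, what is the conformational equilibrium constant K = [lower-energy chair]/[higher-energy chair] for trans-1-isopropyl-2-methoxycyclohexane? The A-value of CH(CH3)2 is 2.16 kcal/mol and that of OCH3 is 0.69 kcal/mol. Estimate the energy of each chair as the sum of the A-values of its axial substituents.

C1 and C2 have opposite parity, so for the trans isomer the two substituents are e,e in one chair and a,a in the other.
Chair I (isopropyl axial, methoxy axial): E = 2.85 kcal/mol; chair II (isopropyl equatorial, methoxy equatorial): E = 0.00 kcal/mol.
ΔG = 2.85 kcal/mol between the two chairs.
K = exp(ΔG/RT) with R = 1.987×10⁻³ kcal mol⁻¹ K⁻¹ and T = 310 K gives K ≈ 102.

K ≈ 102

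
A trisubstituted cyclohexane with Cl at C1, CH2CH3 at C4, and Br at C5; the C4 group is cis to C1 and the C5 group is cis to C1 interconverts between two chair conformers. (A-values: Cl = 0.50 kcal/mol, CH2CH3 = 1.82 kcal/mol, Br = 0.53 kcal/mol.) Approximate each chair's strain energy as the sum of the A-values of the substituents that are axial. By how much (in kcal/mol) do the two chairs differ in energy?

0.79 kcal/mol

Chair I (chloro axial, ethyl equatorial, bromo axial): E = 1.03 kcal/mol.
Chair II (chloro equatorial, ethyl axial, bromo equatorial): E = 1.82 kcal/mol.
ΔE = 1.82 − 1.03 = 0.79 kcal/mol; chair I is more stable.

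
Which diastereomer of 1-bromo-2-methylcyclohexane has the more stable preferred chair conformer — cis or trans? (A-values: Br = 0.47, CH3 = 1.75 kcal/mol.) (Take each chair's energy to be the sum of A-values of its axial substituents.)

At 1,2 positions (parity opposite): cis → (a,e or e,a); trans → (e,e or a,a).
Best chair for cis: E = 0.47 kcal/mol; best chair for trans: E = 0.00 kcal/mol.
The trans isomer is lower by 0.47 kcal/mol.

trans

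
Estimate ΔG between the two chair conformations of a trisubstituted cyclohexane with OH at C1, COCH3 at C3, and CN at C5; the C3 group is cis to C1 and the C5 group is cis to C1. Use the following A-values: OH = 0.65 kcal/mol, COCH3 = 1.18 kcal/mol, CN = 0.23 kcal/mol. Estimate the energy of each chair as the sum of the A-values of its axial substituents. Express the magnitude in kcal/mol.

Chair I (hydroxyl axial, acetyl axial, cyano axial): E = 2.06 kcal/mol.
Chair II (hydroxyl equatorial, acetyl equatorial, cyano equatorial): E = 0.00 kcal/mol.
ΔE = 2.06 − 0.00 = 2.06 kcal/mol; chair II is more stable.

2.06 kcal/mol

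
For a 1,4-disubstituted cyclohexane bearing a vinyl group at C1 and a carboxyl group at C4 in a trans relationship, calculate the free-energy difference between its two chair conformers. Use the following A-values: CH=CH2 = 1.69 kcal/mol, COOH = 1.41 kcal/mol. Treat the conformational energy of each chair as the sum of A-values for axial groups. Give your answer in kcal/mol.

3.10 kcal/mol

C1 and C4 have opposite parity, so for the trans isomer the two substituents are e,e in one chair and a,a in the other.
Chair I (vinyl axial, carboxyl axial): E = 3.10 kcal/mol.
Chair II (vinyl equatorial, carboxyl equatorial): E = 0.00 kcal/mol.
ΔE = 3.10 − 0.00 = 3.10 kcal/mol; chair II is more stable.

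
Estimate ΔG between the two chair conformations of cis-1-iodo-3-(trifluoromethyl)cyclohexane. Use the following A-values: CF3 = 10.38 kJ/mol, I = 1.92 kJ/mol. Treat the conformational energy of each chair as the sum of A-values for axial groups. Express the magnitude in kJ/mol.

12.30 kJ/mol

C1 and C3 have the same parity, so for the cis isomer the two substituents are e,e in one chair and a,a in the other.
Chair I (trifluoromethyl axial, iodo axial): E = 12.30 kJ/mol.
Chair II (trifluoromethyl equatorial, iodo equatorial): E = 0.00 kJ/mol.
ΔE = 12.30 − 0.00 = 12.30 kJ/mol; chair II is more stable.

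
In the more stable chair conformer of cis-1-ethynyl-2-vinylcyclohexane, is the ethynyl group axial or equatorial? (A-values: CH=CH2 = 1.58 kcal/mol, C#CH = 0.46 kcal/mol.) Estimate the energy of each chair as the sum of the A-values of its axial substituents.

axial

C1 and C2 have opposite parity, so for the cis isomer the two substituents are one axial and one equatorial in each chair.
Chair I (vinyl axial, ethynyl equatorial): E = 1.58 kcal/mol.
Chair II (vinyl equatorial, ethynyl axial): E = 0.46 kcal/mol.
Chair II is the more stable (lower-energy) conformer, and in that chair the ethynyl group is axial.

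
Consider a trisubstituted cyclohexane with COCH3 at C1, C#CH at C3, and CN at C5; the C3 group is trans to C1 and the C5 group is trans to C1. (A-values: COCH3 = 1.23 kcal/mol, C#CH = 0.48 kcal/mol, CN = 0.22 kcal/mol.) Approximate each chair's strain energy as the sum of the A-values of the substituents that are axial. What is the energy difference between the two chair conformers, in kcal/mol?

0.53 kcal/mol

Chair I (acetyl axial, ethynyl equatorial, cyano equatorial): E = 1.23 kcal/mol.
Chair II (acetyl equatorial, ethynyl axial, cyano axial): E = 0.70 kcal/mol.
ΔE = 1.23 − 0.70 = 0.53 kcal/mol; chair II is more stable.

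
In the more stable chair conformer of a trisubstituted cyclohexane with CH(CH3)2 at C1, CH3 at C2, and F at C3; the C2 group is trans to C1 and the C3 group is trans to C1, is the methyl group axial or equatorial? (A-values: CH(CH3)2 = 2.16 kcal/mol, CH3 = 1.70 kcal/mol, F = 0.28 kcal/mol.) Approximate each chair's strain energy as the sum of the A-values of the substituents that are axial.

Chair I (isopropyl axial, methyl axial, fluoro equatorial): E = 3.86 kcal/mol.
Chair II (isopropyl equatorial, methyl equatorial, fluoro axial): E = 0.28 kcal/mol.
Chair II is the more stable (lower-energy) conformer, and in that chair the methyl group is equatorial.

equatorial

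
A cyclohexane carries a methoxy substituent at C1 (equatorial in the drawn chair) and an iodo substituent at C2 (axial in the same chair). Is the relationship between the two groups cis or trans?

cis

C1 and C2 have opposite parity, so their axial bonds point in opposite directions.
With opposite-parity carbons, two substituents on the same face are one axial and one equatorial; opposite faces give both axial or both equatorial.
Here the groups are equatorial/axial → same face → cis.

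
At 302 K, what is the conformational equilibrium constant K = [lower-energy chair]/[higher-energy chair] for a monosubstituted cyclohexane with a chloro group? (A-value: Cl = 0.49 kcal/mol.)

One chair has the chloro group axial (E = 0.49 kcal/mol) and the other has it equatorial (E = 0).
ΔG = 0.49 kcal/mol between the two chairs.
K = exp(ΔG/RT) with R = 1.987×10⁻³ kcal mol⁻¹ K⁻¹ and T = 302 K gives K ≈ 2.26.

K ≈ 2.26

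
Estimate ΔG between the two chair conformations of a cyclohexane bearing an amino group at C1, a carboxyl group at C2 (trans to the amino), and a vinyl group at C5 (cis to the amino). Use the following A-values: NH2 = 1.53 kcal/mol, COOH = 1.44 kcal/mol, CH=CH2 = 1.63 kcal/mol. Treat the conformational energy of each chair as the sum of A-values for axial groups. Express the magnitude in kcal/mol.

Chair I (amino axial, carboxyl axial, vinyl axial): E = 4.60 kcal/mol.
Chair II (amino equatorial, carboxyl equatorial, vinyl equatorial): E = 0.00 kcal/mol.
ΔE = 4.60 − 0.00 = 4.60 kcal/mol; chair II is more stable.

4.60 kcal/mol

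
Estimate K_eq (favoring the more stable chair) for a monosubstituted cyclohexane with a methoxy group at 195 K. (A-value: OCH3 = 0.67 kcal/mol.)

K ≈ 5.64

One chair has the methoxy group axial (E = 0.67 kcal/mol) and the other has it equatorial (E = 0).
ΔG = 0.67 kcal/mol between the two chairs.
K = exp(ΔG/RT) with R = 1.987×10⁻³ kcal mol⁻¹ K⁻¹ and T = 195 K gives K ≈ 5.64.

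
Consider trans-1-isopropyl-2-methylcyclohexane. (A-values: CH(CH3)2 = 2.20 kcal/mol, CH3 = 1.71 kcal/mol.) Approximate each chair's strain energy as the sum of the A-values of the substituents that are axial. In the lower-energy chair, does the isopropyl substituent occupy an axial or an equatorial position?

C1 and C2 have opposite parity, so for the trans isomer the two substituents are e,e in one chair and a,a in the other.
Chair I (isopropyl axial, methyl axial): E = 3.91 kcal/mol.
Chair II (isopropyl equatorial, methyl equatorial): E = 0.00 kcal/mol.
Chair II is the more stable (lower-energy) conformer, and in that chair the isopropyl group is equatorial.

equatorial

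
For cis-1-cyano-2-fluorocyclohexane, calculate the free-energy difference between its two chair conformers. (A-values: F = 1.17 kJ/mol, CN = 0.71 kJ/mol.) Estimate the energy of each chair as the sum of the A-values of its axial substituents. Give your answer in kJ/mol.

C1 and C2 have opposite parity, so for the cis isomer the two substituents are one axial and one equatorial in each chair.
Chair I (fluoro axial, cyano equatorial): E = 1.17 kJ/mol.
Chair II (fluoro equatorial, cyano axial): E = 0.71 kJ/mol.
ΔE = 1.17 − 0.71 = 0.46 kJ/mol; chair II is more stable.

0.46 kJ/mol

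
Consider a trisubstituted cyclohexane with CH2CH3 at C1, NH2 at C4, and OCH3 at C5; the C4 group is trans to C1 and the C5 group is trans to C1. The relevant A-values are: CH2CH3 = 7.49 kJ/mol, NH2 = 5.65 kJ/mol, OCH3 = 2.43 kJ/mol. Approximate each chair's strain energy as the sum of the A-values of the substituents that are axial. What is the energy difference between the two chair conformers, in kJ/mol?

Chair I (ethyl axial, amino axial, methoxy equatorial): E = 13.14 kJ/mol.
Chair II (ethyl equatorial, amino equatorial, methoxy axial): E = 2.43 kJ/mol.
ΔE = 13.14 − 2.43 = 10.71 kJ/mol; chair II is more stable.

10.71 kJ/mol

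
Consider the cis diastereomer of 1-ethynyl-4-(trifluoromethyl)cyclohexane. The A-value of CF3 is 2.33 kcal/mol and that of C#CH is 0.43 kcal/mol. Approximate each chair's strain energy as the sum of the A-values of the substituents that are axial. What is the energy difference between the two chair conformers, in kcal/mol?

C1 and C4 have opposite parity, so for the cis isomer the two substituents are one axial and one equatorial in each chair.
Chair I (trifluoromethyl axial, ethynyl equatorial): E = 2.33 kcal/mol.
Chair II (trifluoromethyl equatorial, ethynyl axial): E = 0.43 kcal/mol.
ΔE = 2.33 − 0.43 = 1.90 kcal/mol; chair II is more stable.

1.90 kcal/mol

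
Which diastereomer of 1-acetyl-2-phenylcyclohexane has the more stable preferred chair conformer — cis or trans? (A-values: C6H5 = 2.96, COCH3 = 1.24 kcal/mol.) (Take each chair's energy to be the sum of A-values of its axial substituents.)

At 1,2 positions (parity opposite): cis → (a,e or e,a); trans → (e,e or a,a).
Best chair for cis: E = 1.24 kcal/mol; best chair for trans: E = 0.00 kcal/mol.
The trans isomer is lower by 1.24 kcal/mol.

trans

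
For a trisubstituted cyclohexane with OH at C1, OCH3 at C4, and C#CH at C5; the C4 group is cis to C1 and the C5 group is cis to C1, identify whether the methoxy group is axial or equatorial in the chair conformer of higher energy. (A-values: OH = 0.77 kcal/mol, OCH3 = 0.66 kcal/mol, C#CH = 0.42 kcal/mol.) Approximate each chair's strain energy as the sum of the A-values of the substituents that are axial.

Chair I (hydroxyl axial, methoxy equatorial, ethynyl axial): E = 1.19 kcal/mol.
Chair II (hydroxyl equatorial, methoxy axial, ethynyl equatorial): E = 0.66 kcal/mol.
Chair I is the less stable (higher-energy) conformer, and in that chair the methoxy group is equatorial.

equatorial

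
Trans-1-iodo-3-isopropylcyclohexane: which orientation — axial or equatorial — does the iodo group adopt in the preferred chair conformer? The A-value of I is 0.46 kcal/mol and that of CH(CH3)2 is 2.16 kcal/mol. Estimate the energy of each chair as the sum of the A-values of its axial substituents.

axial

C1 and C3 have the same parity, so for the trans isomer the two substituents are one axial and one equatorial in each chair.
Chair I (iodo axial, isopropyl equatorial): E = 0.46 kcal/mol.
Chair II (iodo equatorial, isopropyl axial): E = 2.16 kcal/mol.
Chair I is the more stable (lower-energy) conformer, and in that chair the iodo group is axial.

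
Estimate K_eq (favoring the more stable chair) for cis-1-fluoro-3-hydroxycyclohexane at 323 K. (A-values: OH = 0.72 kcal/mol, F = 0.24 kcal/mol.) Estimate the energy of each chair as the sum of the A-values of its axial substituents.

K ≈ 4.46

C1 and C3 have the same parity, so for the cis isomer the two substituents are e,e in one chair and a,a in the other.
Chair I (hydroxyl axial, fluoro axial): E = 0.96 kcal/mol; chair II (hydroxyl equatorial, fluoro equatorial): E = 0.00 kcal/mol.
ΔG = 0.96 kcal/mol between the two chairs.
K = exp(ΔG/RT) with R = 1.987×10⁻³ kcal mol⁻¹ K⁻¹ and T = 323 K gives K ≈ 4.46.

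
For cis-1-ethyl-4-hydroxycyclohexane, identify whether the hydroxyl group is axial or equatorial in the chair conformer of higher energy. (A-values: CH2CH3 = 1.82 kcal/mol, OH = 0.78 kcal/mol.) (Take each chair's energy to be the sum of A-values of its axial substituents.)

equatorial

C1 and C4 have opposite parity, so for the cis isomer the two substituents are one axial and one equatorial in each chair.
Chair I (ethyl axial, hydroxyl equatorial): E = 1.82 kcal/mol.
Chair II (ethyl equatorial, hydroxyl axial): E = 0.78 kcal/mol.
Chair I is the less stable (higher-energy) conformer, and in that chair the hydroxyl group is equatorial.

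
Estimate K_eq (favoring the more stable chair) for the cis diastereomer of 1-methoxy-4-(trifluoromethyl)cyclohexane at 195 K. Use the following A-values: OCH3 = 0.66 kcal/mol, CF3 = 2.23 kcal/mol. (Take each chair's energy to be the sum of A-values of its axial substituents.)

K ≈ 57.5

C1 and C4 have opposite parity, so for the cis isomer the two substituents are one axial and one equatorial in each chair.
Chair I (methoxy axial, trifluoromethyl equatorial): E = 0.66 kcal/mol; chair II (methoxy equatorial, trifluoromethyl axial): E = 2.23 kcal/mol.
ΔG = 1.57 kcal/mol between the two chairs.
K = exp(ΔG/RT) with R = 1.987×10⁻³ kcal mol⁻¹ K⁻¹ and T = 195 K gives K ≈ 57.5.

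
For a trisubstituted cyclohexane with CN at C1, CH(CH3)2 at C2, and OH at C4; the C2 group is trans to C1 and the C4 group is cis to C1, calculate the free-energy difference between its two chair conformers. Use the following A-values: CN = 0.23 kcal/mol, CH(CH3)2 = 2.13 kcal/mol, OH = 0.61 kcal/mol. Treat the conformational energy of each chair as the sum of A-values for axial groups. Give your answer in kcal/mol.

1.75 kcal/mol

Chair I (cyano axial, isopropyl axial, hydroxyl equatorial): E = 2.36 kcal/mol.
Chair II (cyano equatorial, isopropyl equatorial, hydroxyl axial): E = 0.61 kcal/mol.
ΔE = 2.36 − 0.61 = 1.75 kcal/mol; chair II is more stable.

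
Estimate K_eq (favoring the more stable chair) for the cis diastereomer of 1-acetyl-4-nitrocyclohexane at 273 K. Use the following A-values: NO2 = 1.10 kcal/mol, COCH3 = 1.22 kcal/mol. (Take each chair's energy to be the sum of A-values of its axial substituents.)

C1 and C4 have opposite parity, so for the cis isomer the two substituents are one axial and one equatorial in each chair.
Chair I (nitro axial, acetyl equatorial): E = 1.10 kcal/mol; chair II (nitro equatorial, acetyl axial): E = 1.22 kcal/mol.
ΔG = 0.12 kcal/mol between the two chairs.
K = exp(ΔG/RT) with R = 1.987×10⁻³ kcal mol⁻¹ K⁻¹ and T = 273 K gives K ≈ 1.25.

K ≈ 1.25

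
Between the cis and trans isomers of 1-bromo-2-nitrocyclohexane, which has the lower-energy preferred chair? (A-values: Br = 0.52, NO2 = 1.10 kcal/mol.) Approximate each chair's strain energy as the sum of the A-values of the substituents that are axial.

trans

At 1,2 positions (parity opposite): cis → (a,e or e,a); trans → (e,e or a,a).
Best chair for cis: E = 0.52 kcal/mol; best chair for trans: E = 0.00 kcal/mol.
The trans isomer is lower by 0.52 kcal/mol.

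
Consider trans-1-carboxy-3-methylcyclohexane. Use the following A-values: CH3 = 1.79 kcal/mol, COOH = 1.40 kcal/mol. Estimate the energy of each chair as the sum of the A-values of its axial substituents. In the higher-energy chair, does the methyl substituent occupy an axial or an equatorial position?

axial

C1 and C3 have the same parity, so for the trans isomer the two substituents are one axial and one equatorial in each chair.
Chair I (methyl axial, carboxyl equatorial): E = 1.79 kcal/mol.
Chair II (methyl equatorial, carboxyl axial): E = 1.40 kcal/mol.
Chair I is the less stable (higher-energy) conformer, and in that chair the methyl group is axial.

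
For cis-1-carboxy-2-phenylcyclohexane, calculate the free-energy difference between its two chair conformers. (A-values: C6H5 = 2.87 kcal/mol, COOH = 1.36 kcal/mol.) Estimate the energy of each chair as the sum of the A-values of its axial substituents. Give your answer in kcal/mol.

1.51 kcal/mol

C1 and C2 have opposite parity, so for the cis isomer the two substituents are one axial and one equatorial in each chair.
Chair I (phenyl axial, carboxyl equatorial): E = 2.87 kcal/mol.
Chair II (phenyl equatorial, carboxyl axial): E = 1.36 kcal/mol.
ΔE = 2.87 − 1.36 = 1.51 kcal/mol; chair II is more stable.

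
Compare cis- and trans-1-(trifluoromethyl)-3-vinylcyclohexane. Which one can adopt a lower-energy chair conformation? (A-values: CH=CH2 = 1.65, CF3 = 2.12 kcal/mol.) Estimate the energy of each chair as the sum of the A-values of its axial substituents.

At 1,3 positions (parity same): cis → (e,e or a,a); trans → (a,e or e,a).
Best chair for cis: E = 0.00 kcal/mol; best chair for trans: E = 1.65 kcal/mol.
The cis isomer is lower by 1.65 kcal/mol.

cis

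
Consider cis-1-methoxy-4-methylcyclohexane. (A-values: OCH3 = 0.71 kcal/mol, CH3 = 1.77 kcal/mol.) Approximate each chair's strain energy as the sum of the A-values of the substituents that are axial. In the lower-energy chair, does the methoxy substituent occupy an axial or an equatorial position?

axial

C1 and C4 have opposite parity, so for the cis isomer the two substituents are one axial and one equatorial in each chair.
Chair I (methoxy axial, methyl equatorial): E = 0.71 kcal/mol.
Chair II (methoxy equatorial, methyl axial): E = 1.77 kcal/mol.
Chair I is the more stable (lower-energy) conformer, and in that chair the methoxy group is axial.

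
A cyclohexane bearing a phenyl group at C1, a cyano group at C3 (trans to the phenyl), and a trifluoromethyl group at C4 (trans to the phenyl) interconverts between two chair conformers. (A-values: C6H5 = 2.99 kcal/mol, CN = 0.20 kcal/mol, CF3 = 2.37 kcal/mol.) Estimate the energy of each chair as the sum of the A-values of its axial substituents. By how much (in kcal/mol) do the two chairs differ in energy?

5.16 kcal/mol

Chair I (phenyl axial, cyano equatorial, trifluoromethyl axial): E = 5.36 kcal/mol.
Chair II (phenyl equatorial, cyano axial, trifluoromethyl equatorial): E = 0.20 kcal/mol.
ΔE = 5.36 − 0.20 = 5.16 kcal/mol; chair II is more stable.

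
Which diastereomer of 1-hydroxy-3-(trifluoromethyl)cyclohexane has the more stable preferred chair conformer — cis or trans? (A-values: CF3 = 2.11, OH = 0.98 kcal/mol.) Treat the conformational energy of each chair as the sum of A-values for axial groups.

At 1,3 positions (parity same): cis → (e,e or a,a); trans → (a,e or e,a).
Best chair for cis: E = 0.00 kcal/mol; best chair for trans: E = 0.98 kcal/mol.
The cis isomer is lower by 0.98 kcal/mol.

cis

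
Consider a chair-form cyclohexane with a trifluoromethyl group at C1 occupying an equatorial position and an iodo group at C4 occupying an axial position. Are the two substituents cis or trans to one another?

cis

C1 and C4 have opposite parity, so their axial bonds point in opposite directions.
With opposite-parity carbons, two substituents on the same face are one axial and one equatorial; opposite faces give both axial or both equatorial.
Here the groups are equatorial/axial → same face → cis.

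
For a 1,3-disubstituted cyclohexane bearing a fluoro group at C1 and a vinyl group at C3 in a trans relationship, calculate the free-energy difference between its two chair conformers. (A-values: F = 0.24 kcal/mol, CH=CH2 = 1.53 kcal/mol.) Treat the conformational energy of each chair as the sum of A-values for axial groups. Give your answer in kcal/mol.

C1 and C3 have the same parity, so for the trans isomer the two substituents are one axial and one equatorial in each chair.
Chair I (fluoro axial, vinyl equatorial): E = 0.24 kcal/mol.
Chair II (fluoro equatorial, vinyl axial): E = 1.53 kcal/mol.
ΔE = 1.53 − 0.24 = 1.29 kcal/mol; chair I is more stable.

1.29 kcal/mol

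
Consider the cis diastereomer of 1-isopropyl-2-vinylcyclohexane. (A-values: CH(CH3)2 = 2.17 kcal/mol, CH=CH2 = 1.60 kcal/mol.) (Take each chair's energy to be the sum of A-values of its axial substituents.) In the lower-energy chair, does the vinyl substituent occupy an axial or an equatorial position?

C1 and C2 have opposite parity, so for the cis isomer the two substituents are one axial and one equatorial in each chair.
Chair I (isopropyl axial, vinyl equatorial): E = 2.17 kcal/mol.
Chair II (isopropyl equatorial, vinyl axial): E = 1.60 kcal/mol.
Chair II is the more stable (lower-energy) conformer, and in that chair the vinyl group is axial.

axial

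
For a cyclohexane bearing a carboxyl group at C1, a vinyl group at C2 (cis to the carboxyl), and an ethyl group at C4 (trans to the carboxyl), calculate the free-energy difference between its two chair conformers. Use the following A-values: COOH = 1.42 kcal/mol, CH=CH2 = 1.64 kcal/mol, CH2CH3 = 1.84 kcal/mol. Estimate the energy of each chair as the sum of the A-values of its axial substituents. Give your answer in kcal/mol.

Chair I (carboxyl axial, vinyl equatorial, ethyl axial): E = 3.26 kcal/mol.
Chair II (carboxyl equatorial, vinyl axial, ethyl equatorial): E = 1.64 kcal/mol.
ΔE = 3.26 − 1.64 = 1.62 kcal/mol; chair II is more stable.

1.62 kcal/mol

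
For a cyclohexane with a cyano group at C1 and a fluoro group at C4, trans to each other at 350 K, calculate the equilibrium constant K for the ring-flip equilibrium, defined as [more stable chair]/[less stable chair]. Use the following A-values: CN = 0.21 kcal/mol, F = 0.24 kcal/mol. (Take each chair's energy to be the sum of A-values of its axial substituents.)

C1 and C4 have opposite parity, so for the trans isomer the two substituents are e,e in one chair and a,a in the other.
Chair I (cyano axial, fluoro axial): E = 0.45 kcal/mol; chair II (cyano equatorial, fluoro equatorial): E = 0.00 kcal/mol.
ΔG = 0.45 kcal/mol between the two chairs.
K = exp(ΔG/RT) with R = 1.987×10⁻³ kcal mol⁻¹ K⁻¹ and T = 350 K gives K ≈ 1.91.

K ≈ 1.91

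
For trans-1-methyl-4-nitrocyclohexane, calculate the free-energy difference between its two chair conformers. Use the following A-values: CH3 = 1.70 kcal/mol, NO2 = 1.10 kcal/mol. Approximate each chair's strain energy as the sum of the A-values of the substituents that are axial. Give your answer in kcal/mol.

2.80 kcal/mol

C1 and C4 have opposite parity, so for the trans isomer the two substituents are e,e in one chair and a,a in the other.
Chair I (methyl axial, nitro axial): E = 2.80 kcal/mol.
Chair II (methyl equatorial, nitro equatorial): E = 0.00 kcal/mol.
ΔE = 2.80 − 0.00 = 2.80 kcal/mol; chair II is more stable.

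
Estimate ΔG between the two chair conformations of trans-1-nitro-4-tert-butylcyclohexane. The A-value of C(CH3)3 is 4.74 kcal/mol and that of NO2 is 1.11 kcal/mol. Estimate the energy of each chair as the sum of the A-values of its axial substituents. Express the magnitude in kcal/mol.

5.85 kcal/mol

C1 and C4 have opposite parity, so for the trans isomer the two substituents are e,e in one chair and a,a in the other.
Chair I (tert-butyl axial, nitro axial): E = 5.85 kcal/mol.
Chair II (tert-butyl equatorial, nitro equatorial): E = 0.00 kcal/mol.
ΔE = 5.85 − 0.00 = 5.85 kcal/mol; chair II is more stable.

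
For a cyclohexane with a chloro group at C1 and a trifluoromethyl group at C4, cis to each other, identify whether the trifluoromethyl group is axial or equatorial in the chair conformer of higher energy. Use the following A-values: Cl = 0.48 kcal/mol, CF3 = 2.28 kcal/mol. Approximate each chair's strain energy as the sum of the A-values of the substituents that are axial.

axial

C1 and C4 have opposite parity, so for the cis isomer the two substituents are one axial and one equatorial in each chair.
Chair I (chloro axial, trifluoromethyl equatorial): E = 0.48 kcal/mol.
Chair II (chloro equatorial, trifluoromethyl axial): E = 2.28 kcal/mol.
Chair II is the less stable (higher-energy) conformer, and in that chair the trifluoromethyl group is axial.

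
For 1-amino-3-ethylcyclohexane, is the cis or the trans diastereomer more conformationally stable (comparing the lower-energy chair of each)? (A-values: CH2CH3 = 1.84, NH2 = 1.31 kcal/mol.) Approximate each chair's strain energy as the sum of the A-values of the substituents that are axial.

cis

At 1,3 positions (parity same): cis → (e,e or a,a); trans → (a,e or e,a).
Best chair for cis: E = 0.00 kcal/mol; best chair for trans: E = 1.31 kcal/mol.
The cis isomer is lower by 1.31 kcal/mol.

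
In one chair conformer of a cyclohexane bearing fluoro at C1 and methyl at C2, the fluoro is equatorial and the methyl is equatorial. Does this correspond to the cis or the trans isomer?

trans

C1 and C2 have opposite parity, so their axial bonds point in opposite directions.
With opposite-parity carbons, two substituents on the same face are one axial and one equatorial; opposite faces give both axial or both equatorial.
Here the groups are equatorial/equatorial → opposite face → trans.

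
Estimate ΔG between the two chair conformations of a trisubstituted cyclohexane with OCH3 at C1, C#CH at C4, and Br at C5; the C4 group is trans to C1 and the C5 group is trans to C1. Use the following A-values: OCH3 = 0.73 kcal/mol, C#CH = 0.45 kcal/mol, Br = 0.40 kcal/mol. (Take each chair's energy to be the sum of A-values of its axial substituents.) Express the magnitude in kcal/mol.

0.78 kcal/mol

Chair I (methoxy axial, ethynyl axial, bromo equatorial): E = 1.18 kcal/mol.
Chair II (methoxy equatorial, ethynyl equatorial, bromo axial): E = 0.40 kcal/mol.
ΔE = 1.18 − 0.40 = 0.78 kcal/mol; chair II is more stable.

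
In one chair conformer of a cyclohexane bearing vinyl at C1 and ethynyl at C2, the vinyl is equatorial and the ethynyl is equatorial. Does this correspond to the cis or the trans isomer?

C1 and C2 have opposite parity, so their axial bonds point in opposite directions.
With opposite-parity carbons, two substituents on the same face are one axial and one equatorial; opposite faces give both axial or both equatorial.
Here the groups are equatorial/equatorial → opposite face → trans.

trans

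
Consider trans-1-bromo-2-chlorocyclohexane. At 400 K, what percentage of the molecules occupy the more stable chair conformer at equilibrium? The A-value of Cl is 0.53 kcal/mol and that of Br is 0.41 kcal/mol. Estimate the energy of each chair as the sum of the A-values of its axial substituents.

76.5%

C1 and C2 have opposite parity, so for the trans isomer the two substituents are e,e in one chair and a,a in the other.
Chair I (chloro axial, bromo axial): E = 0.94 kcal/mol; chair II (chloro equatorial, bromo equatorial): E = 0.00 kcal/mol.
ΔG = 0.94 kcal/mol between the two chairs.
K = exp(ΔG/RT) with R = 1.987×10⁻³ kcal mol⁻¹ K⁻¹ and T = 400 K gives K ≈ 3.26.
Fraction in the lower-energy chair = K/(K+1) = 76.5%.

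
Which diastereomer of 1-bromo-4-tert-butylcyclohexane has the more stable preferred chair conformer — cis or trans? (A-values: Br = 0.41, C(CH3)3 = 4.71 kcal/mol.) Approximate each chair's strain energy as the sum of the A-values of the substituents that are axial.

At 1,4 positions (parity opposite): cis → (a,e or e,a); trans → (e,e or a,a).
Best chair for cis: E = 0.41 kcal/mol; best chair for trans: E = 0.00 kcal/mol.
The trans isomer is lower by 0.41 kcal/mol.

trans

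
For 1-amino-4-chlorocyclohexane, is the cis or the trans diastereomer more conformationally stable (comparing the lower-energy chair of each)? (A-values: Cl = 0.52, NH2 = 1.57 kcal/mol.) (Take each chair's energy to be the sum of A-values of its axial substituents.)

trans

At 1,4 positions (parity opposite): cis → (a,e or e,a); trans → (e,e or a,a).
Best chair for cis: E = 0.52 kcal/mol; best chair for trans: E = 0.00 kcal/mol.
The trans isomer is lower by 0.52 kcal/mol.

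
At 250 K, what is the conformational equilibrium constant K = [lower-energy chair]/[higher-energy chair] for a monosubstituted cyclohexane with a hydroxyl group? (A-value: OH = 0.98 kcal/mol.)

K ≈ 7.19

One chair has the hydroxyl group axial (E = 0.98 kcal/mol) and the other has it equatorial (E = 0).
ΔG = 0.98 kcal/mol between the two chairs.
K = exp(ΔG/RT) with R = 1.987×10⁻³ kcal mol⁻¹ K⁻¹ and T = 250 K gives K ≈ 7.19.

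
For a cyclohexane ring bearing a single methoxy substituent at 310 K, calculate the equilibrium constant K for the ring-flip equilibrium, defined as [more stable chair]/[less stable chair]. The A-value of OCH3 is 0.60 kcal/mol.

One chair has the methoxy group axial (E = 0.60 kcal/mol) and the other has it equatorial (E = 0).
ΔG = 0.60 kcal/mol between the two chairs.
K = exp(ΔG/RT) with R = 1.987×10⁻³ kcal mol⁻¹ K⁻¹ and T = 310 K gives K ≈ 2.65.

K ≈ 2.65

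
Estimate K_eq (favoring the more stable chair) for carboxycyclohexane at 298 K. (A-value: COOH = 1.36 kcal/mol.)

K ≈ 9.94

One chair has the carboxyl group axial (E = 1.36 kcal/mol) and the other has it equatorial (E = 0).
ΔG = 1.36 kcal/mol between the two chairs.
K = exp(ΔG/RT) with R = 1.987×10⁻³ kcal mol⁻¹ K⁻¹ and T = 298 K gives K ≈ 9.94.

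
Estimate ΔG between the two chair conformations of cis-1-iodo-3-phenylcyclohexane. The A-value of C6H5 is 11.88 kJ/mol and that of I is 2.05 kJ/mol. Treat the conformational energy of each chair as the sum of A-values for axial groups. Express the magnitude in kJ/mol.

C1 and C3 have the same parity, so for the cis isomer the two substituents are e,e in one chair and a,a in the other.
Chair I (phenyl axial, iodo axial): E = 13.93 kJ/mol.
Chair II (phenyl equatorial, iodo equatorial): E = 0.00 kJ/mol.
ΔE = 13.93 − 0.00 = 13.93 kJ/mol; chair II is more stable.

13.93 kJ/mol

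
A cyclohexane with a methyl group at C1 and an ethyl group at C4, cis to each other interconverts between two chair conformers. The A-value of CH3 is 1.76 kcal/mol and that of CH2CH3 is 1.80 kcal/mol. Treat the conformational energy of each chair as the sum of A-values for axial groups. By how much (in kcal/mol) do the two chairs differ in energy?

C1 and C4 have opposite parity, so for the cis isomer the two substituents are one axial and one equatorial in each chair.
Chair I (methyl axial, ethyl equatorial): E = 1.76 kcal/mol.
Chair II (methyl equatorial, ethyl axial): E = 1.80 kcal/mol.
ΔE = 1.80 − 1.76 = 0.04 kcal/mol; chair I is more stable.

0.04 kcal/mol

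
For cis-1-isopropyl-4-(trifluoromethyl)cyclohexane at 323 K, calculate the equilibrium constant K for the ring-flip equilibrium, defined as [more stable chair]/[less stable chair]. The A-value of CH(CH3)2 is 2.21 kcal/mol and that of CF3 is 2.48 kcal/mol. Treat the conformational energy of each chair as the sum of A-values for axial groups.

K ≈ 1.52

C1 and C4 have opposite parity, so for the cis isomer the two substituents are one axial and one equatorial in each chair.
Chair I (isopropyl axial, trifluoromethyl equatorial): E = 2.21 kcal/mol; chair II (isopropyl equatorial, trifluoromethyl axial): E = 2.48 kcal/mol.
ΔG = 0.27 kcal/mol between the two chairs.
K = exp(ΔG/RT) with R = 1.987×10⁻³ kcal mol⁻¹ K⁻¹ and T = 323 K gives K ≈ 1.52.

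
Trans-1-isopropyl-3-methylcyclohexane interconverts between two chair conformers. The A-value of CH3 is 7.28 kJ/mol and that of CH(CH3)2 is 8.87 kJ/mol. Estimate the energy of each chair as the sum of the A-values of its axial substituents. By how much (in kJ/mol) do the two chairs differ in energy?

1.59 kJ/mol

C1 and C3 have the same parity, so for the trans isomer the two substituents are one axial and one equatorial in each chair.
Chair I (methyl axial, isopropyl equatorial): E = 7.28 kJ/mol.
Chair II (methyl equatorial, isopropyl axial): E = 8.87 kJ/mol.
ΔE = 8.87 − 7.28 = 1.59 kJ/mol; chair I is more stable.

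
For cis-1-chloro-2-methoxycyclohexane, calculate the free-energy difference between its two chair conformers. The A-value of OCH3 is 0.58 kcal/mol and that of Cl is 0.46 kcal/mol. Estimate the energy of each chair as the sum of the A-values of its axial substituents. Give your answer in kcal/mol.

0.12 kcal/mol

C1 and C2 have opposite parity, so for the cis isomer the two substituents are one axial and one equatorial in each chair.
Chair I (methoxy axial, chloro equatorial): E = 0.58 kcal/mol.
Chair II (methoxy equatorial, chloro axial): E = 0.46 kcal/mol.
ΔE = 0.58 − 0.46 = 0.12 kcal/mol; chair II is more stable.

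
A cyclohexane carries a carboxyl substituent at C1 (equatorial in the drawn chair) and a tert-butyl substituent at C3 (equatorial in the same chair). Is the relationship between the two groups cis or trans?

C1 and C3 have the same parity, so their axial bonds point in the same direction.
With same-parity carbons, two substituents on the same face are both axial or both equatorial; opposite faces give one of each.
Here the groups are equatorial/equatorial → same face → cis.

cis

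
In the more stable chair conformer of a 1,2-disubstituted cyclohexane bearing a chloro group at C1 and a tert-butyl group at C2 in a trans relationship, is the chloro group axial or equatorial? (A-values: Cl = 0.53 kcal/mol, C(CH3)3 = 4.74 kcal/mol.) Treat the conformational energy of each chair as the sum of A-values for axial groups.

C1 and C2 have opposite parity, so for the trans isomer the two substituents are e,e in one chair and a,a in the other.
Chair I (chloro axial, tert-butyl axial): E = 5.27 kcal/mol.
Chair II (chloro equatorial, tert-butyl equatorial): E = 0.00 kcal/mol.
Chair II is the more stable (lower-energy) conformer, and in that chair the chloro group is equatorial.

equatorial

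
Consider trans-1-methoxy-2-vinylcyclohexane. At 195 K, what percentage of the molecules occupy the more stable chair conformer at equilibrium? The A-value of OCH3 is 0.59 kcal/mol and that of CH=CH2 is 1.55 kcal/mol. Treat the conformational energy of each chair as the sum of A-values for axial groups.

99.6%

C1 and C2 have opposite parity, so for the trans isomer the two substituents are e,e in one chair and a,a in the other.
Chair I (methoxy axial, vinyl axial): E = 2.14 kcal/mol; chair II (methoxy equatorial, vinyl equatorial): E = 0.00 kcal/mol.
ΔG = 2.14 kcal/mol between the two chairs.
K = exp(ΔG/RT) with R = 1.987×10⁻³ kcal mol⁻¹ K⁻¹ and T = 195 K gives K ≈ 250.
Fraction in the lower-energy chair = K/(K+1) = 99.6%.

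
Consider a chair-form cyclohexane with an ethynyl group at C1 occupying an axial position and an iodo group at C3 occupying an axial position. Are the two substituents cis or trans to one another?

C1 and C3 have the same parity, so their axial bonds point in the same direction.
With same-parity carbons, two substituents on the same face are both axial or both equatorial; opposite faces give one of each.
Here the groups are axial/axial → same face → cis.

cis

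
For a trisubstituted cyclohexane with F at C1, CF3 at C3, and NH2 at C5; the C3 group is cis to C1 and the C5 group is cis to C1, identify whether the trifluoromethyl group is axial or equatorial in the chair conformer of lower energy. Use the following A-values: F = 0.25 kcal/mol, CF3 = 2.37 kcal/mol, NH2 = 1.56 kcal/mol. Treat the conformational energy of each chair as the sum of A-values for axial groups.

Chair I (fluoro axial, trifluoromethyl axial, amino axial): E = 4.18 kcal/mol.
Chair II (fluoro equatorial, trifluoromethyl equatorial, amino equatorial): E = 0.00 kcal/mol.
Chair II is the more stable (lower-energy) conformer, and in that chair the trifluoromethyl group is equatorial.

equatorial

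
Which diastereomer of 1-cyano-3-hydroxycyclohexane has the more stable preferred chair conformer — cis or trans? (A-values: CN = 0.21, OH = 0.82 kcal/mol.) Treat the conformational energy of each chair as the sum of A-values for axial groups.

cis

At 1,3 positions (parity same): cis → (e,e or a,a); trans → (a,e or e,a).
Best chair for cis: E = 0.00 kcal/mol; best chair for trans: E = 0.21 kcal/mol.
The cis isomer is lower by 0.21 kcal/mol.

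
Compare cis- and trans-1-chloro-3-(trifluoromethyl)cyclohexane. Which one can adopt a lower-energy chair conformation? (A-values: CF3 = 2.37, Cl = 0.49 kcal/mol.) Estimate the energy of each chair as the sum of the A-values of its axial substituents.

cis

At 1,3 positions (parity same): cis → (e,e or a,a); trans → (a,e or e,a).
Best chair for cis: E = 0.00 kcal/mol; best chair for trans: E = 0.49 kcal/mol.
The cis isomer is lower by 0.49 kcal/mol.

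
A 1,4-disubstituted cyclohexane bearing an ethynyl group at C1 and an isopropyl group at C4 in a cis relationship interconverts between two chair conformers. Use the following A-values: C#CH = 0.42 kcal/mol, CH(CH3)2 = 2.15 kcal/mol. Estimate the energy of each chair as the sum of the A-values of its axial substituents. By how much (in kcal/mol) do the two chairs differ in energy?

C1 and C4 have opposite parity, so for the cis isomer the two substituents are one axial and one equatorial in each chair.
Chair I (ethynyl axial, isopropyl equatorial): E = 0.42 kcal/mol.
Chair II (ethynyl equatorial, isopropyl axial): E = 2.15 kcal/mol.
ΔE = 2.15 − 0.42 = 1.73 kcal/mol; chair I is more stable.

1.73 kcal/mol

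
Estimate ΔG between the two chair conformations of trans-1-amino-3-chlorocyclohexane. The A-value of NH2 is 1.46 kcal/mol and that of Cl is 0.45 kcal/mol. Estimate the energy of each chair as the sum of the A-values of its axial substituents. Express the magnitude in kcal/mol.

1.01 kcal/mol

C1 and C3 have the same parity, so for the trans isomer the two substituents are one axial and one equatorial in each chair.
Chair I (amino axial, chloro equatorial): E = 1.46 kcal/mol.
Chair II (amino equatorial, chloro axial): E = 0.45 kcal/mol.
ΔE = 1.46 − 0.45 = 1.01 kcal/mol; chair II is more stable.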